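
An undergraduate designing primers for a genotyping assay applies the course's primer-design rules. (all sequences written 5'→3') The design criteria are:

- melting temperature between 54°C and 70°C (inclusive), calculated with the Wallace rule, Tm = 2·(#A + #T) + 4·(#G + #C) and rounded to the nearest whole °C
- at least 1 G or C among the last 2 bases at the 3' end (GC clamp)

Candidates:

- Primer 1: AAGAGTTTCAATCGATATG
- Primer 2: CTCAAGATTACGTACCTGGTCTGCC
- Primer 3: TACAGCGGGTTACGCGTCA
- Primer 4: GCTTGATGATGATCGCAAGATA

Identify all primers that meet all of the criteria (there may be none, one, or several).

Primer 3 only.

Primer 1 (19 nt, A=7 T=6 G=4 C=2): Tm = 2·13 + 4·6 = 50°C, outside 54–70°C ✗; 3' end TG has 1 G/C ✓ — fails.
Primer 2 (25 nt, A=5 T=7 G=5 C=8): Tm = 2·12 + 4·13 = 76°C, outside 54–70°C ✗; 3' end CC has 2 G/C ✓ — fails.
Primer 3 (19 nt, A=4 T=4 G=6 C=5): Tm = 2·8 + 4·11 = 60°C ✓; 3' end CA has 1 G/C ✓ — passes.
Primer 4 (22 nt, A=7 T=6 G=6 C=3): Tm = 2·13 + 4·9 = 62°C ✓; 3' end TA has 0 G/C, need ≥1 ✗ — fails.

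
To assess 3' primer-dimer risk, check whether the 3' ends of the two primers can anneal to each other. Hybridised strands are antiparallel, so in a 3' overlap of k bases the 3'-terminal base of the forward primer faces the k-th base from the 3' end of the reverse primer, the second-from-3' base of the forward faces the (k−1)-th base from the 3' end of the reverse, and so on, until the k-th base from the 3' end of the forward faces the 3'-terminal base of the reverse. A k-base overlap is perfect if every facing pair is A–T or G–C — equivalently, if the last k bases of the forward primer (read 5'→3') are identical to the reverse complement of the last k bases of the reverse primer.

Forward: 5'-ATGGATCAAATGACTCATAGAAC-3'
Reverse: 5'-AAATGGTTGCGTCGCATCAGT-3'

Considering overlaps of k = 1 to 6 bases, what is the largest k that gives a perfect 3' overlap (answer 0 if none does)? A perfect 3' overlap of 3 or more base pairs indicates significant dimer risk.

Last 6 bases (5'→3') — forward …TAGAAC, reverse …ATCAGT.
Reverse complement of the reverse primer's last 6 bases: ACTGAT; its first k bases are the reverse complement of the reverse primer's last k bases, so a perfect k-base overlap needs the forward primer's last k bases to equal them.
Comparing (forward last k vs required): k=1: C vs A ✗; k=2: AC vs AC ✓; k=3: AAC vs ACT ✗; k=4: GAAC vs ACTG ✗; k=5: AGAAC vs ACTGA ✗; k=6: TAGAAC vs ACTGAT ✗.
Only k = 2 is perfect, so the longest perfect 3' overlap is 2.

Longest perfect overlap: 2 complementary base pairs; below the dimer-risk threshold (threshold 3).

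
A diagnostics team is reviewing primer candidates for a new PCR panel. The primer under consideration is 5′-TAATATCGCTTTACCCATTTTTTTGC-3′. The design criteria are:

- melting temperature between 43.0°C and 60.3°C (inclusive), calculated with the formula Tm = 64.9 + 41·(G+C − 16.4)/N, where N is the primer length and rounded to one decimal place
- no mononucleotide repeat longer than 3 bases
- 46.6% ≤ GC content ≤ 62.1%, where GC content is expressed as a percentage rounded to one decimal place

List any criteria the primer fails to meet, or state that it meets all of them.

Base counts: A=5, T=13, G=2, C=6 (length 26).
Tm: Tm = 64.9 + 41·(8 − 16.4)/26 = 51.7°C ✓
homopolymer run: longest run = 7, exceeds 3 ✗
GC content: GC 8/26 = 30.8%, outside 46.6–62.1% ✗

Fails: homopolymer run, GC content.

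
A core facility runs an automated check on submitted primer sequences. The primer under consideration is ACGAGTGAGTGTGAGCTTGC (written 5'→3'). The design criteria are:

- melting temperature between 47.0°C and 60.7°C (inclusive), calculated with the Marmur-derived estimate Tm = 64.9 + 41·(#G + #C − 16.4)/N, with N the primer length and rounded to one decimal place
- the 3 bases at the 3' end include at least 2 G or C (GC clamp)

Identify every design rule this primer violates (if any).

Meets all criteria.

Base counts: A=4, T=5, G=8, C=3 (length 20).
Tm: Tm = 64.9 + 41·(11 − 16.4)/20 = 53.8°C ✓
GC clamp: 3' end TGC has 2 G/C ✓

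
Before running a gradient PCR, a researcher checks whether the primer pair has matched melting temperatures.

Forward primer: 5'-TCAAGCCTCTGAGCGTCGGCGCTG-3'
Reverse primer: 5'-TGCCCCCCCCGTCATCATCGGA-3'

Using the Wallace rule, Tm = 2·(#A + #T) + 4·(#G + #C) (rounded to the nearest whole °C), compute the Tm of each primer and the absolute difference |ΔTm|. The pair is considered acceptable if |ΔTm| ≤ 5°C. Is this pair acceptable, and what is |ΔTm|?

Forward: A=3 T=5 G=8 C=8 → Tm = 2·8 + 4·16 = 80°C.
Reverse: A=3 T=4 G=4 C=11 → Tm = 2·7 + 4·15 = 74°C.
|ΔTm| = |80 − 74| = 6°C, > 5°C.

|ΔTm| = 6°C; the pair is not acceptable.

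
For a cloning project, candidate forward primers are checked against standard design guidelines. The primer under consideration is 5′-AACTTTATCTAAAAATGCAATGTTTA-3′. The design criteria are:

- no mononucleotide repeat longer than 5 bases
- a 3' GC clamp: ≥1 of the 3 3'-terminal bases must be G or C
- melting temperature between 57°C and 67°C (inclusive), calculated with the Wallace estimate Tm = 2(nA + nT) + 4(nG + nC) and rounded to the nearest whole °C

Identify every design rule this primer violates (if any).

Base counts: A=11, T=10, G=2, C=3 (length 26).
homopolymer run: longest run = 5 ✓
GC clamp: 3' end TTA has 0 G/C, need ≥1 ✗
Tm: Tm = 2·21 + 4·5 = 62°C ✓

Fails: GC clamp.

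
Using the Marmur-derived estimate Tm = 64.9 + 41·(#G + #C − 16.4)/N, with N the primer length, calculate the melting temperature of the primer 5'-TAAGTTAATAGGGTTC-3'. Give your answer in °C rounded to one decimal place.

35.7°C

Base counts: A=5, T=6, G=4, C=1; G+C = 5, N = 16.
Tm = 64.9 + 41·(5 − 16.4)/16 = 64.9 + -467.40/16 = 35.7°C.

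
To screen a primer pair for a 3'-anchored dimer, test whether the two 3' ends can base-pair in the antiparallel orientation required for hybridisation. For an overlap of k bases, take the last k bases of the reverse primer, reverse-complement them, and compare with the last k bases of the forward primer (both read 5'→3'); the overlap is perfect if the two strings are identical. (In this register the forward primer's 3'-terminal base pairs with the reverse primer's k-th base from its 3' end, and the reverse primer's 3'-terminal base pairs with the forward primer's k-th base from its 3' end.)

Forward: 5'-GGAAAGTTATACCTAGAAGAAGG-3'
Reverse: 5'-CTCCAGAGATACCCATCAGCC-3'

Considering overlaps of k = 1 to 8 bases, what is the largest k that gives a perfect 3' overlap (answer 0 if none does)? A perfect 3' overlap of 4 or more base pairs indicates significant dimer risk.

Longest perfect overlap: 2 complementary base pairs; below the dimer-risk threshold (threshold 4).

Last 8 bases (5'→3') — forward …GAAGAAGG, reverse …CATCAGCC.
Reverse complement of the reverse primer's last 8 bases: GGCTGATG; its first k bases are the reverse complement of the reverse primer's last k bases, so a perfect k-base overlap needs the forward primer's last k bases to equal them.
Comparing (forward last k vs required): k=1: G vs G ✓; k=2: GG vs GG ✓; k=3: AGG vs GGC ✗; k=4: AAGG vs GGCT ✗; k=5: GAAGG vs GGCTG ✗; k=6: AGAAGG vs GGCTGA ✗; k=7: AAGAAGG vs GGCTGAT ✗; k=8: GAAGAAGG vs GGCTGATG ✗.
Perfect overlaps at k = 1, 2; the largest is 2.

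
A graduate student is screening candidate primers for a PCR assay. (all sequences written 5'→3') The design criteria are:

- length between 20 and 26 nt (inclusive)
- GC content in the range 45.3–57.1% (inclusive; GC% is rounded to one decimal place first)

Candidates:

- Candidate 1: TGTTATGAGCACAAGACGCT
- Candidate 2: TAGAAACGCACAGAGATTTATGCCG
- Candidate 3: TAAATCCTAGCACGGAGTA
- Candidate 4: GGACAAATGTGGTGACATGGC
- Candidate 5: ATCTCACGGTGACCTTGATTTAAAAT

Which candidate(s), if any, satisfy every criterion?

Candidate 1 (20 nt, A=6 T=5 G=5 C=4): length 20 ✓; GC 9/20 = 45.0%, outside 45.3–57.1% ✗ — fails.
Candidate 2 (25 nt, A=9 T=5 G=6 C=5): length 25 ✓; GC 11/25 = 44.0%, outside 45.3–57.1% ✗ — fails.
Candidate 3 (19 nt, A=7 T=4 G=4 C=4): length 19, outside 20–26 ✗; GC 8/19 = 42.1%, outside 45.3–57.1% ✗ — fails.
Candidate 4 (21 nt, A=6 T=4 G=8 C=3): length 21 ✓; GC 11/21 = 52.4% ✓ — passes.
Candidate 5 (26 nt, A=8 T=9 G=4 C=5): length 26 ✓; GC 9/26 = 34.6%, outside 45.3–57.1% ✗ — fails.

Candidate 4 only.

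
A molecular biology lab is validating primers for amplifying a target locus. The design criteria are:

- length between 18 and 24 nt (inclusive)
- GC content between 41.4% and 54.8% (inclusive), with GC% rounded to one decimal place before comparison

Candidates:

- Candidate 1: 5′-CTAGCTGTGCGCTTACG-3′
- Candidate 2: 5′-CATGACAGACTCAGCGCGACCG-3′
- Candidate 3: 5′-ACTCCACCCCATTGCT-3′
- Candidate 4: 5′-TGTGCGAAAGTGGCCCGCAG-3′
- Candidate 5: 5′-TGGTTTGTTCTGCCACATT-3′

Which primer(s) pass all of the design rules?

Candidate 5 only.

Candidate 1 (17 nt, A=2 T=5 G=5 C=5): length 17, outside 18–24 ✗; GC 10/17 = 58.8%, outside 41.4–54.8% ✗ — fails.
Candidate 2 (22 nt, A=6 T=2 G=6 C=8): length 22 ✓; GC 14/22 = 63.6%, outside 41.4–54.8% ✗ — fails.
Candidate 3 (16 nt, A=3 T=4 G=1 C=8): length 16, outside 18–24 ✗; GC 9/16 = 56.3%, outside 41.4–54.8% ✗ — fails.
Candidate 4 (20 nt, A=4 T=3 G=8 C=5): length 20 ✓; GC 13/20 = 65.0%, outside 41.4–54.8% ✗ — fails.
Candidate 5 (19 nt, A=2 T=9 G=4 C=4): length 19 ✓; GC 8/19 = 42.1% ✓ — passes.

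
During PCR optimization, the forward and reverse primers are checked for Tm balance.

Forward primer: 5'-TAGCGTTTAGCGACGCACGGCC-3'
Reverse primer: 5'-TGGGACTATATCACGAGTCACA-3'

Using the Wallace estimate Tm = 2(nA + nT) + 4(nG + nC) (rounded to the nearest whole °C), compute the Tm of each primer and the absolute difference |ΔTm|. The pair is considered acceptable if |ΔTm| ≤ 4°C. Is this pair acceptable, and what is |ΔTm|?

|ΔTm| = 8°C; the pair is not acceptable.

Forward: A=4 T=4 G=7 C=7 → Tm = 2·8 + 4·14 = 72°C.
Reverse: A=7 T=5 G=5 C=5 → Tm = 2·12 + 4·10 = 64°C.
|ΔTm| = |72 − 64| = 8°C, > 4°C.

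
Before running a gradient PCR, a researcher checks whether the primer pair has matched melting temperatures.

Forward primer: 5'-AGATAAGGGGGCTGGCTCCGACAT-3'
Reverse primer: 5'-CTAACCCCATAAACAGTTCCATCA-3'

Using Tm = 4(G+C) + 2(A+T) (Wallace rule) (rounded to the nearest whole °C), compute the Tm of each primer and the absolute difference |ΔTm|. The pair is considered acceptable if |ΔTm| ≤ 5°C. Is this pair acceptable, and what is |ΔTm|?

Forward: A=6 T=4 G=9 C=5 → Tm = 2·10 + 4·14 = 76°C.
Reverse: A=9 T=5 G=1 C=9 → Tm = 2·14 + 4·10 = 68°C.
|ΔTm| = |76 − 68| = 8°C, > 5°C.

|ΔTm| = 8°C; the pair is not acceptable.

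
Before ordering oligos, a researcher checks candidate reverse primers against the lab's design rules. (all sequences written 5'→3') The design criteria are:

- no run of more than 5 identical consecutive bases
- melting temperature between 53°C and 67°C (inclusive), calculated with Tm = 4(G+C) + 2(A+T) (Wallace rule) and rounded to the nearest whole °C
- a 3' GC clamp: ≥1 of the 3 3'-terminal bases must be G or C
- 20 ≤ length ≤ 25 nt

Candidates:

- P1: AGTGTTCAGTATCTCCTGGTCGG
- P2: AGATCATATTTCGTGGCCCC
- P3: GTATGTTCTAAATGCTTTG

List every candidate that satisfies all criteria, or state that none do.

P2 only.

P1 (23 nt, A=3 T=8 G=7 C=5): longest run = 2 ✓; Tm = 2·11 + 4·12 = 70°C, outside 53–67°C ✗; 3' end CGG has 3 G/C ✓; length 23 ✓ — fails.
P2 (20 nt, A=4 T=6 G=4 C=6): longest run = 4 ✓; Tm = 2·10 + 4·10 = 60°C ✓; 3' end CCC has 3 G/C ✓; length 20 ✓ — passes.
P3 (19 nt, A=4 T=9 G=4 C=2): longest run = 3 ✓; Tm = 2·13 + 4·6 = 50°C, outside 53–67°C ✗; 3' end TTG has 1 G/C ✓; length 19, outside 20–25 ✗ — fails.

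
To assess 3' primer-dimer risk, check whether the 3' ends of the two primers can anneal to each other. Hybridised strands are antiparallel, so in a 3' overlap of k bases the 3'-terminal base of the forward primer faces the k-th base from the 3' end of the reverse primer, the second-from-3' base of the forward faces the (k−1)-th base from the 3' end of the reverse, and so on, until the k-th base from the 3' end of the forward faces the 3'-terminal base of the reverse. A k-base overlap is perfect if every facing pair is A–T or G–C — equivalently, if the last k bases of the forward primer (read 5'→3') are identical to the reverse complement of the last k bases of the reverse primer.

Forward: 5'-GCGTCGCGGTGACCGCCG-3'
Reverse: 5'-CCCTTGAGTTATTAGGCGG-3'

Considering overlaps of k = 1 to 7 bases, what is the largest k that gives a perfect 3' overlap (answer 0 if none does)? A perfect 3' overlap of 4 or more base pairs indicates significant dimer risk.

Last 7 bases (5'→3') — forward …ACCGCCG, reverse …TAGGCGG.
Reverse complement of the reverse primer's last 7 bases: CCGCCTA; its first k bases are the reverse complement of the reverse primer's last k bases, so a perfect k-base overlap needs the forward primer's last k bases to equal them.
Comparing (forward last k vs required): k=1: G vs C ✗; k=2: CG vs CC ✗; k=3: CCG vs CCG ✓; k=4: GCCG vs CCGC ✗; k=5: CGCCG vs CCGCC ✗; k=6: CCGCCG vs CCGCCT ✗; k=7: ACCGCCG vs CCGCCTA ✗.
Only k = 3 is perfect, so the longest perfect 3' overlap is 3.

Longest perfect overlap: 3 complementary base pairs; below the dimer-risk threshold (threshold 4).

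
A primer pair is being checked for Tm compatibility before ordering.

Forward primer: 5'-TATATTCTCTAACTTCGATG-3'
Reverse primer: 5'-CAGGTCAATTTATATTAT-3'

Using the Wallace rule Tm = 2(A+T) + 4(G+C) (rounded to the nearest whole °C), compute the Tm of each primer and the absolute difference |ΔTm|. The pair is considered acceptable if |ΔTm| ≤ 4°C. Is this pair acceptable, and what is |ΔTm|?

Forward: A=5 T=9 G=2 C=4 → Tm = 2·14 + 4·6 = 52°C.
Reverse: A=6 T=8 G=2 C=2 → Tm = 2·14 + 4·4 = 44°C.
|ΔTm| = |52 − 44| = 8°C, > 4°C.

|ΔTm| = 8°C; the pair is not acceptable.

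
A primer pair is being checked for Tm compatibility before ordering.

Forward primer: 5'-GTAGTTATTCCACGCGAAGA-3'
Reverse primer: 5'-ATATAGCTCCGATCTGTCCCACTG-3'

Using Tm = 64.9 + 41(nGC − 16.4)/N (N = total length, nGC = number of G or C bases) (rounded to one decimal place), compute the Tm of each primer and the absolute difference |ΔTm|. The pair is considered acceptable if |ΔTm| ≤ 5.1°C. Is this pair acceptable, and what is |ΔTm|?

|ΔTm| = 7.7°C; the pair is not acceptable.

Forward: G+C = 9, N = 20 → Tm = 64.9 + 41·(9 − 16.4)/20 = 49.7°C.
Reverse: G+C = 12, N = 24 → Tm = 64.9 + 41·(12 − 16.4)/24 = 57.4°C.
|ΔTm| = |49.7 − 57.4| = 7.7°C, > 5.1°C.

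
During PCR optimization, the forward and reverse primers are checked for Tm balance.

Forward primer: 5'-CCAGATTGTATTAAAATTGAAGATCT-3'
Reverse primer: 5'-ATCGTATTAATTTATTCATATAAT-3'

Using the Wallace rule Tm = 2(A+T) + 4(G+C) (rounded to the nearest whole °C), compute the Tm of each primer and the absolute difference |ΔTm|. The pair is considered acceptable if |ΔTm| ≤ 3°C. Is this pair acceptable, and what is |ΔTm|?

Forward: A=10 T=9 G=4 C=3 → Tm = 2·19 + 4·7 = 66°C.
Reverse: A=9 T=12 G=1 C=2 → Tm = 2·21 + 4·3 = 54°C.
|ΔTm| = |66 − 54| = 12°C, > 3°C.

|ΔTm| = 12°C; the pair is not acceptable.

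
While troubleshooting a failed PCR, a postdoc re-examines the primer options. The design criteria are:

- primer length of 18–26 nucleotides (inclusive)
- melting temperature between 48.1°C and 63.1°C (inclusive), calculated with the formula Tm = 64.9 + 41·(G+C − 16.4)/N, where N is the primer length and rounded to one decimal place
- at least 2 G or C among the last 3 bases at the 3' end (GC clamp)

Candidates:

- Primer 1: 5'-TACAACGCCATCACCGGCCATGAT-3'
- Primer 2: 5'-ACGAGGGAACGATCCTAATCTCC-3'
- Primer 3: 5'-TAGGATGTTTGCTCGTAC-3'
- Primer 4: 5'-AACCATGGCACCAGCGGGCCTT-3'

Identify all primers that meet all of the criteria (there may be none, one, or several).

Primer 2 only.

Primer 1 (24 nt, A=7 T=4 G=4 C=9): length 24 ✓; Tm = 64.9 + 41·(13 − 16.4)/24 = 59.1°C ✓; 3' end GAT has 1 G/C, need ≥2 ✗ — fails.
Primer 2 (23 nt, A=7 T=4 G=5 C=7): length 23 ✓; Tm = 64.9 + 41·(12 − 16.4)/23 = 57.1°C ✓; 3' end TCC has 2 G/C ✓ — passes.
Primer 3 (18 nt, A=3 T=7 G=5 C=3): length 18 ✓; Tm = 64.9 + 41·(8 − 16.4)/18 = 45.8°C, outside 48.1–63.1°C ✗; 3' end TAC has 1 G/C, need ≥2 ✗ — fails.
Primer 4 (22 nt, A=5 T=3 G=6 C=8): length 22 ✓; Tm = 64.9 + 41·(14 − 16.4)/22 = 60.4°C ✓; 3' end CTT has 1 G/C, need ≥2 ✗ — fails.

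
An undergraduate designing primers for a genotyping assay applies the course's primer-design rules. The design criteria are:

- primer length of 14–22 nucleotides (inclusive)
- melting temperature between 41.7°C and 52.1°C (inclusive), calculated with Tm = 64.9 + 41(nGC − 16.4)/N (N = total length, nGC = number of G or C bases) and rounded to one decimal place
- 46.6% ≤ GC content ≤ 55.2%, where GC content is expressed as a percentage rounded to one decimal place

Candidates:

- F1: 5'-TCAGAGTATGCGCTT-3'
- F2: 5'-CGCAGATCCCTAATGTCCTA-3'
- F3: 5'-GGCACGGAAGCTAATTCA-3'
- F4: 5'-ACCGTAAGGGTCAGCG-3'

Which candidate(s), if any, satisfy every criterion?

F2 and F3.

F1 (15 nt, A=3 T=5 G=4 C=3): length 15 ✓; Tm = 64.9 + 41·(7 − 16.4)/15 = 39.2°C, outside 41.7–52.1°C ✗; GC 7/15 = 46.7% ✓ — fails.
F2 (20 nt, A=5 T=5 G=3 C=7): length 20 ✓; Tm = 64.9 + 41·(10 − 16.4)/20 = 51.8°C ✓; GC 10/20 = 50.0% ✓ — passes.
F3 (18 nt, A=6 T=3 G=5 C=4): length 18 ✓; Tm = 64.9 + 41·(9 − 16.4)/18 = 48.0°C ✓; GC 9/18 = 50.0% ✓ — passes.
F4 (16 nt, A=4 T=2 G=6 C=4): length 16 ✓; Tm = 64.9 + 41·(10 − 16.4)/16 = 48.5°C ✓; GC 10/16 = 62.5%, outside 46.6–55.2% ✗ — fails.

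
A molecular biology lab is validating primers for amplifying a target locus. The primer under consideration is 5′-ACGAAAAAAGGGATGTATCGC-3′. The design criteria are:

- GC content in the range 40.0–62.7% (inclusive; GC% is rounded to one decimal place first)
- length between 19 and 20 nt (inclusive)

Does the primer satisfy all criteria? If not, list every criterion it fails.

Base counts: A=9, T=3, G=6, C=3 (length 21).
GC content: GC 9/21 = 42.9% ✓
length: length 21, outside 19–20 ✗

Fails: length.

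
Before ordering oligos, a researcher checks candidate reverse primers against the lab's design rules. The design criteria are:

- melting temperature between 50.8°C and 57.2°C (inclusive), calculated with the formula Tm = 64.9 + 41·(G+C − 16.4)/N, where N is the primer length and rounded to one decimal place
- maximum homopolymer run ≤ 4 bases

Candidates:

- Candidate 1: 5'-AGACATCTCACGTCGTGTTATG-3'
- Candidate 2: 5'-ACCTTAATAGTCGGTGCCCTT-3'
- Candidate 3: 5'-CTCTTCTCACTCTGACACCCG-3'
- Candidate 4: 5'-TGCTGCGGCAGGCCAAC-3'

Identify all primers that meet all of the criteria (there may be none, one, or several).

Candidate 1, Candidate 2, Candidate 3 and Candidate 4.

Candidate 1 (22 nt, A=5 T=7 G=5 C=5): Tm = 64.9 + 41·(10 − 16.4)/22 = 53.0°C ✓; longest run = 2 ✓ — passes.
Candidate 2 (21 nt, A=4 T=7 G=4 C=6): Tm = 64.9 + 41·(10 − 16.4)/21 = 52.4°C ✓; longest run = 3 ✓ — passes.
Candidate 3 (21 nt, A=3 T=6 G=2 C=10): Tm = 64.9 + 41·(12 − 16.4)/21 = 56.3°C ✓; longest run = 3 ✓ — passes.
Candidate 4 (17 nt, A=3 T=2 G=6 C=6): Tm = 64.9 + 41·(12 − 16.4)/17 = 54.3°C ✓; longest run = 2 ✓ — passes.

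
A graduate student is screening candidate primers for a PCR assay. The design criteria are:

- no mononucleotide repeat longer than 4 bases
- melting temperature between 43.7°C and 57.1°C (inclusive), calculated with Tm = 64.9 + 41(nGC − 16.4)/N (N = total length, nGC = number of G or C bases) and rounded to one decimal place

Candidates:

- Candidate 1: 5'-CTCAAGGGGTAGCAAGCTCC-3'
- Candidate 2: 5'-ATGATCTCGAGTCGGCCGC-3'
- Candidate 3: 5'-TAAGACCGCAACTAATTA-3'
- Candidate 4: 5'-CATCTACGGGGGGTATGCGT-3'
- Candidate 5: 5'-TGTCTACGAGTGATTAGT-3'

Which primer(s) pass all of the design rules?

Candidate 1 (20 nt, A=5 T=3 G=6 C=6): longest run = 4 ✓; Tm = 64.9 + 41·(12 − 16.4)/20 = 55.9°C ✓ — passes.
Candidate 2 (19 nt, A=3 T=4 G=6 C=6): longest run = 2 ✓; Tm = 64.9 + 41·(12 − 16.4)/19 = 55.4°C ✓ — passes.
Candidate 3 (18 nt, A=8 T=4 G=2 C=4): longest run = 2 ✓; Tm = 64.9 + 41·(6 − 16.4)/18 = 41.2°C, outside 43.7–57.1°C ✗ — fails.
Candidate 4 (20 nt, A=3 T=5 G=8 C=4): longest run = 6, exceeds 4 ✗; Tm = 64.9 + 41·(12 − 16.4)/20 = 55.9°C ✓ — fails.
Candidate 5 (18 nt, A=4 T=7 G=5 C=2): longest run = 2 ✓; Tm = 64.9 + 41·(7 − 16.4)/18 = 43.5°C, outside 43.7–57.1°C ✗ — fails.

Candidate 1 and Candidate 2.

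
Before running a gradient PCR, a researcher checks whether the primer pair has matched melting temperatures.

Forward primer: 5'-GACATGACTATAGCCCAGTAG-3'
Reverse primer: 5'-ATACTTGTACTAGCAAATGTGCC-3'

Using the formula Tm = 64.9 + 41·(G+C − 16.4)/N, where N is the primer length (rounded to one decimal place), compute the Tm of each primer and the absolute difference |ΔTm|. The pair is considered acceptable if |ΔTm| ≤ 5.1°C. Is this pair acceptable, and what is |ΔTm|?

|ΔTm| = 0.7°C; the pair is acceptable.

Forward: G+C = 10, N = 21 → Tm = 64.9 + 41·(10 − 16.4)/21 = 52.4°C.
Reverse: G+C = 9, N = 23 → Tm = 64.9 + 41·(9 − 16.4)/23 = 51.7°C.
|ΔTm| = |52.4 − 51.7| = 0.7°C, ≤ 5.1°C.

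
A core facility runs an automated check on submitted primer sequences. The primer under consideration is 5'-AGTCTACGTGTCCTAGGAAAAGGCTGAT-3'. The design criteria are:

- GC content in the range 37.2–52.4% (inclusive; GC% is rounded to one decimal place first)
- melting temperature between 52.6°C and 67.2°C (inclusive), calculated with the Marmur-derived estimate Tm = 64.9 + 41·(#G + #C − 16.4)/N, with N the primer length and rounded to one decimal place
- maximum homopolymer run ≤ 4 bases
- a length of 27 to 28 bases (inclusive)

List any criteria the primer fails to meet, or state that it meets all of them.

Meets all criteria.

Base counts: A=8, T=7, G=8, C=5 (length 28).
GC content: GC 13/28 = 46.4% ✓
Tm: Tm = 64.9 + 41·(13 − 16.4)/28 = 59.9°C ✓
homopolymer run: longest run = 4 ✓
length: length 28 ✓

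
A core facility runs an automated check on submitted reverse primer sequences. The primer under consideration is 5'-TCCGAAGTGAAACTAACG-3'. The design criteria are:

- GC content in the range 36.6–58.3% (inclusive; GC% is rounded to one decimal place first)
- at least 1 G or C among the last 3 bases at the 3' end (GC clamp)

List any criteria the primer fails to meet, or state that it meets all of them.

Base counts: A=7, T=3, G=4, C=4 (length 18).
GC content: GC 8/18 = 44.4% ✓
GC clamp: 3' end ACG has 2 G/C ✓

Meets all criteria.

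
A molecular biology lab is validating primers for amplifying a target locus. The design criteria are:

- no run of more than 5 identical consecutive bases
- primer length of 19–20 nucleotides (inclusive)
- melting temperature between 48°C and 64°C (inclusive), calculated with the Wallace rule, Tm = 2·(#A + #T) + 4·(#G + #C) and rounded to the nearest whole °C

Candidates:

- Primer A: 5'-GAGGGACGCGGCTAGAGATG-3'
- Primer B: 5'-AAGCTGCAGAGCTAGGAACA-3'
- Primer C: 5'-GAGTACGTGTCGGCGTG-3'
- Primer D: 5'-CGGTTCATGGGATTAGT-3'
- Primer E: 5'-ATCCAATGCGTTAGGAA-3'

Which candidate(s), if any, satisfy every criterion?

Primer B only.

Primer A (20 nt, A=5 T=2 G=10 C=3): longest run = 3 ✓; length 20 ✓; Tm = 2·7 + 4·13 = 66°C, outside 48–64°C ✗ — fails.
Primer B (20 nt, A=8 T=2 G=6 C=4): longest run = 2 ✓; length 20 ✓; Tm = 2·10 + 4·10 = 60°C ✓ — passes.
Primer C (17 nt, A=2 T=4 G=8 C=3): longest run = 2 ✓; length 17, outside 19–20 ✗; Tm = 2·6 + 4·11 = 56°C ✓ — fails.
Primer D (17 nt, A=3 T=6 G=6 C=2): longest run = 3 ✓; length 17, outside 19–20 ✗; Tm = 2·9 + 4·8 = 50°C ✓ — fails.
Primer E (17 nt, A=6 T=4 G=4 C=3): longest run = 2 ✓; length 17, outside 19–20 ✗; Tm = 2·10 + 4·7 = 48°C ✓ — fails.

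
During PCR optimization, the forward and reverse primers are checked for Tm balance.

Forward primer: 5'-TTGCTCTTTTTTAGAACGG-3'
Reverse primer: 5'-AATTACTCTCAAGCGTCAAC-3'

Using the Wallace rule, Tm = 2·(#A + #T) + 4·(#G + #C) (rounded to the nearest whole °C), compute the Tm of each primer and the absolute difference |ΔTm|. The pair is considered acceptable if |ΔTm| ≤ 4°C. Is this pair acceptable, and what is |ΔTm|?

Forward: A=3 T=9 G=4 C=3 → Tm = 2·12 + 4·7 = 52°C.
Reverse: A=7 T=5 G=2 C=6 → Tm = 2·12 + 4·8 = 56°C.
|ΔTm| = |52 − 56| = 4°C, ≤ 4°C.

|ΔTm| = 4°C; the pair is acceptable.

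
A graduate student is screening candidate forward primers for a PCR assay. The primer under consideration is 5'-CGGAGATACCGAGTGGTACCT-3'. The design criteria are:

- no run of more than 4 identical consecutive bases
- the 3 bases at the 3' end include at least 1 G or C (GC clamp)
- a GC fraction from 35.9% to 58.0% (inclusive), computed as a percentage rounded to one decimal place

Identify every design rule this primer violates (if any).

Base counts: A=5, T=4, G=7, C=5 (length 21).
homopolymer run: longest run = 2 ✓
GC clamp: 3' end CCT has 2 G/C ✓
GC content: GC 12/21 = 57.1% ✓

Meets all criteria.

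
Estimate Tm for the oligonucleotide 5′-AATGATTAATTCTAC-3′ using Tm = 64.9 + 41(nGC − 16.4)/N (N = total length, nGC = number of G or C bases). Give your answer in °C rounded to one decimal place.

Base counts: A=6, T=6, G=1, C=2; G+C = 3, N = 15.
Tm = 64.9 + 41·(3 − 16.4)/15 = 64.9 + -549.40/15 = 28.3°C.

28.3°C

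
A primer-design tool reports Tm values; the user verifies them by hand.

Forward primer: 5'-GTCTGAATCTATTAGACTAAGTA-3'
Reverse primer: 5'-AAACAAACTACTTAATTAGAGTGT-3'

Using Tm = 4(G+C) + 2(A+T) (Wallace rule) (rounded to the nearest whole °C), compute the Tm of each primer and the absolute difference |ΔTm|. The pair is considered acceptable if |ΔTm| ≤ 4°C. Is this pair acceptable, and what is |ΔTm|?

|ΔTm| = 0°C; the pair is acceptable.

Forward: A=8 T=8 G=4 C=3 → Tm = 2·16 + 4·7 = 60°C.
Reverse: A=11 T=7 G=3 C=3 → Tm = 2·18 + 4·6 = 60°C.
|ΔTm| = |60 − 60| = 0°C, ≤ 4°C.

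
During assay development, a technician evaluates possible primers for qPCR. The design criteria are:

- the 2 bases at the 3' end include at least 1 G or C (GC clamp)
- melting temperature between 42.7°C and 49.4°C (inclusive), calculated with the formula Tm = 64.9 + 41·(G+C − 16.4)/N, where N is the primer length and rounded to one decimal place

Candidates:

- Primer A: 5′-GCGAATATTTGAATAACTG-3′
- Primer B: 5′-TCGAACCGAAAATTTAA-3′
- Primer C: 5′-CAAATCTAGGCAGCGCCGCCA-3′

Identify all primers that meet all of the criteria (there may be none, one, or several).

None of the candidates satisfy all criteria.

Primer A (19 nt, A=7 T=6 G=4 C=2): 3' end TG has 1 G/C ✓; Tm = 64.9 + 41·(6 − 16.4)/19 = 42.5°C, outside 42.7–49.4°C ✗ — fails.
Primer B (17 nt, A=8 T=4 G=2 C=3): 3' end AA has 0 G/C, need ≥1 ✗; Tm = 64.9 + 41·(5 − 16.4)/17 = 37.4°C, outside 42.7–49.4°C ✗ — fails.
Primer C (21 nt, A=6 T=2 G=5 C=8): 3' end CA has 1 G/C ✓; Tm = 64.9 + 41·(13 − 16.4)/21 = 58.3°C, outside 42.7–49.4°C ✗ — fails.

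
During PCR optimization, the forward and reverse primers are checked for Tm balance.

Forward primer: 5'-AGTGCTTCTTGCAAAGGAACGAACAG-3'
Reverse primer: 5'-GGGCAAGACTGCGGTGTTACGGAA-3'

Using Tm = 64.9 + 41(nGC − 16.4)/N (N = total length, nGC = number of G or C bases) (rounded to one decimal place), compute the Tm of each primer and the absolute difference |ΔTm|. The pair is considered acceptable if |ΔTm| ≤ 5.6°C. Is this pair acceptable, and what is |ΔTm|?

Forward: G+C = 12, N = 26 → Tm = 64.9 + 41·(12 − 16.4)/26 = 58.0°C.
Reverse: G+C = 14, N = 24 → Tm = 64.9 + 41·(14 − 16.4)/24 = 60.8°C.
|ΔTm| = |58.0 − 60.8| = 2.8°C, ≤ 5.6°C.

|ΔTm| = 2.8°C; the pair is acceptable.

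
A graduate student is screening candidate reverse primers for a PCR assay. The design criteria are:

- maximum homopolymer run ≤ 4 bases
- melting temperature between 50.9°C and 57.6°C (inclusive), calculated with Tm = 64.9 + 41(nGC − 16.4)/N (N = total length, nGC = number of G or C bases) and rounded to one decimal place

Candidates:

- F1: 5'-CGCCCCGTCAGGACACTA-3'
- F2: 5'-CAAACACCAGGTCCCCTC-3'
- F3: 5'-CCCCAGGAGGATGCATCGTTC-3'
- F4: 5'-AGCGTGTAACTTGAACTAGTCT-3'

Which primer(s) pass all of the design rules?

F1 (18 nt, A=4 T=2 G=4 C=8): longest run = 4 ✓; Tm = 64.9 + 41·(12 − 16.4)/18 = 54.9°C ✓ — passes.
F2 (18 nt, A=5 T=2 G=2 C=9): longest run = 4 ✓; Tm = 64.9 + 41·(11 − 16.4)/18 = 52.6°C ✓ — passes.
F3 (21 nt, A=4 T=4 G=6 C=7): longest run = 4 ✓; Tm = 64.9 + 41·(13 − 16.4)/21 = 58.3°C, outside 50.9–57.6°C ✗ — fails.
F4 (22 nt, A=6 T=7 G=5 C=4): longest run = 2 ✓; Tm = 64.9 + 41·(9 − 16.4)/22 = 51.1°C ✓ — passes.

F1, F2 and F4.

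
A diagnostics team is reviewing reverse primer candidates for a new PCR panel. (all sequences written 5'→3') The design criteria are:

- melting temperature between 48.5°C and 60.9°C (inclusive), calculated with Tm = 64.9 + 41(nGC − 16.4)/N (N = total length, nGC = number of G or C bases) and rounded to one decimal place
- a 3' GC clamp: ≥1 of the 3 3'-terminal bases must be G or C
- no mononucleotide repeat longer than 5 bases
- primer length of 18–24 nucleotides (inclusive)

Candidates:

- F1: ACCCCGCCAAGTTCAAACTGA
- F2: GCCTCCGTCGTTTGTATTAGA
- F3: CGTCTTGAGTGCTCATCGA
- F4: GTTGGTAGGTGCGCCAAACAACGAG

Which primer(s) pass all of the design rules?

F1, F2 and F3.

F1 (21 nt, A=7 T=3 G=3 C=8): Tm = 64.9 + 41·(11 − 16.4)/21 = 54.4°C ✓; 3' end TGA has 1 G/C ✓; longest run = 4 ✓; length 21 ✓ — passes.
F2 (21 nt, A=3 T=8 G=5 C=5): Tm = 64.9 + 41·(10 − 16.4)/21 = 52.4°C ✓; 3' end AGA has 1 G/C ✓; longest run = 3 ✓; length 21 ✓ — passes.
F3 (19 nt, A=3 T=6 G=5 C=5): Tm = 64.9 + 41·(10 − 16.4)/19 = 51.1°C ✓; 3' end CGA has 2 G/C ✓; longest run = 2 ✓; length 19 ✓ — passes.
F4 (25 nt, A=7 T=4 G=9 C=5): Tm = 64.9 + 41·(14 − 16.4)/25 = 61.0°C, outside 48.5–60.9°C ✗; 3' end GAG has 2 G/C ✓; longest run = 3 ✓; length 25, outside 18–24 ✗ — fails.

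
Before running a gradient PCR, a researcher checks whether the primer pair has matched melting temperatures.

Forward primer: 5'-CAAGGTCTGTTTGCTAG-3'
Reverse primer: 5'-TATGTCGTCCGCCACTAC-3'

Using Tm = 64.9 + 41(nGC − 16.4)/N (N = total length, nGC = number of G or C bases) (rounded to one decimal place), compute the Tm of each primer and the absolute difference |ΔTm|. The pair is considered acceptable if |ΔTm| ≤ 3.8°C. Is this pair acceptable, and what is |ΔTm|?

|ΔTm| = 5.7°C; the pair is not acceptable.

Forward: G+C = 8, N = 17 → Tm = 64.9 + 41·(8 − 16.4)/17 = 44.6°C.
Reverse: G+C = 10, N = 18 → Tm = 64.9 + 41·(10 − 16.4)/18 = 50.3°C.
|ΔTm| = |44.6 − 50.3| = 5.7°C, > 3.8°C.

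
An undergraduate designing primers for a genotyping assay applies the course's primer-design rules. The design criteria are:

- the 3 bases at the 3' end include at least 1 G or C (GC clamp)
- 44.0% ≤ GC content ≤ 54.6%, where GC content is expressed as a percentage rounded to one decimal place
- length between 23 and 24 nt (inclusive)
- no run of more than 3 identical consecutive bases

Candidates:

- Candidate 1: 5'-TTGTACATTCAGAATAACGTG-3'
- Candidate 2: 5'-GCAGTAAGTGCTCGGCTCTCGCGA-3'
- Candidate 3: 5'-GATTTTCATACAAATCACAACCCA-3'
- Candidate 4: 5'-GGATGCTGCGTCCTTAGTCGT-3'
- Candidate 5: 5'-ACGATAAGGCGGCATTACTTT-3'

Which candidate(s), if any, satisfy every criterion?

None of the candidates satisfy all criteria.

Candidate 1 (21 nt, A=7 T=7 G=4 C=3): 3' end GTG has 2 G/C ✓; GC 7/21 = 33.3%, outside 44.0–54.6% ✗; length 21, outside 23–24 ✗; longest run = 2 ✓ — fails.
Candidate 2 (24 nt, A=4 T=5 G=8 C=7): 3' end CGA has 2 G/C ✓; GC 15/24 = 62.5%, outside 44.0–54.6% ✗; length 24 ✓; longest run = 2 ✓ — fails.
Candidate 3 (24 nt, A=10 T=6 G=1 C=7): 3' end CCA has 2 G/C ✓; GC 8/24 = 33.3%, outside 44.0–54.6% ✗; length 24 ✓; longest run = 4, exceeds 3 ✗ — fails.
Candidate 4 (21 nt, A=2 T=7 G=7 C=5): 3' end CGT has 2 G/C ✓; GC 12/21 = 57.1%, outside 44.0–54.6% ✗; length 21, outside 23–24 ✗; longest run = 2 ✓ — fails.
Candidate 5 (21 nt, A=6 T=6 G=5 C=4): 3' end TTT has 0 G/C, need ≥1 ✗; GC 9/21 = 42.9%, outside 44.0–54.6% ✗; length 21, outside 23–24 ✗; longest run = 3 ✓ — fails.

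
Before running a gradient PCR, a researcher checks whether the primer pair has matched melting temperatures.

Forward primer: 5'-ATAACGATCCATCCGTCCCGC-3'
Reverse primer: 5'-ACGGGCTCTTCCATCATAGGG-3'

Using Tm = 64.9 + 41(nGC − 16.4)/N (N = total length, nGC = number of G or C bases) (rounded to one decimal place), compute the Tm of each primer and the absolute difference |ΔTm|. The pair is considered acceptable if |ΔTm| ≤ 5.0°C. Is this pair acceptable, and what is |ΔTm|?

Forward: G+C = 12, N = 21 → Tm = 64.9 + 41·(12 − 16.4)/21 = 56.3°C.
Reverse: G+C = 12, N = 21 → Tm = 64.9 + 41·(12 − 16.4)/21 = 56.3°C.
|ΔTm| = |56.3 − 56.3| = 0.0°C, ≤ 5.0°C.

|ΔTm| = 0.0°C; the pair is acceptable.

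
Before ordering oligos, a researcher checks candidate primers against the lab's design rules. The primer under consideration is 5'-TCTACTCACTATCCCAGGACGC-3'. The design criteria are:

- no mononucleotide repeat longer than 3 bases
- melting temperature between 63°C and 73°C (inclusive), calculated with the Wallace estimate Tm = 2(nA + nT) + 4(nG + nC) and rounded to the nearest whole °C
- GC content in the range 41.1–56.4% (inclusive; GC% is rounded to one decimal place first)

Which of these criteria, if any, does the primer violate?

Base counts: A=5, T=5, G=3, C=9 (length 22).
homopolymer run: longest run = 3 ✓
Tm: Tm = 2·10 + 4·12 = 68°C ✓
GC content: GC 12/22 = 54.5% ✓

Meets all criteria.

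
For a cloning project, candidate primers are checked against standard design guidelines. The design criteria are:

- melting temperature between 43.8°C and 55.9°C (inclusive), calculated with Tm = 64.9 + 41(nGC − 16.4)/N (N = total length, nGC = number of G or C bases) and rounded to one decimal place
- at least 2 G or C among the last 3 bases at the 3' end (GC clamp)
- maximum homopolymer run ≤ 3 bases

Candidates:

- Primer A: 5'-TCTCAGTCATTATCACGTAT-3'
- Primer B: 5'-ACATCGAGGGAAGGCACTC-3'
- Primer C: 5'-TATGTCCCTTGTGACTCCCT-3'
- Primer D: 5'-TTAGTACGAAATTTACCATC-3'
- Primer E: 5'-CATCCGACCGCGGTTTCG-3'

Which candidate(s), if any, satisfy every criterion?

Primer A (20 nt, A=5 T=8 G=2 C=5): Tm = 64.9 + 41·(7 − 16.4)/20 = 45.6°C ✓; 3' end TAT has 0 G/C, need ≥2 ✗; longest run = 2 ✓ — fails.
Primer B (19 nt, A=6 T=2 G=6 C=5): Tm = 64.9 + 41·(11 − 16.4)/19 = 53.2°C ✓; 3' end CTC has 2 G/C ✓; longest run = 3 ✓ — passes.
Primer C (20 nt, A=2 T=8 G=3 C=7): Tm = 64.9 + 41·(10 − 16.4)/20 = 51.8°C ✓; 3' end CCT has 2 G/C ✓; longest run = 3 ✓ — passes.
Primer D (20 nt, A=7 T=7 G=2 C=4): Tm = 64.9 + 41·(6 − 16.4)/20 = 43.6°C, outside 43.8–55.9°C ✗; 3' end ATC has 1 G/C, need ≥2 ✗; longest run = 3 ✓ — fails.
Primer E (18 nt, A=2 T=4 G=5 C=7): Tm = 64.9 + 41·(12 − 16.4)/18 = 54.9°C ✓; 3' end TCG has 2 G/C ✓; longest run = 3 ✓ — passes.

Primer B, Primer C and Primer E.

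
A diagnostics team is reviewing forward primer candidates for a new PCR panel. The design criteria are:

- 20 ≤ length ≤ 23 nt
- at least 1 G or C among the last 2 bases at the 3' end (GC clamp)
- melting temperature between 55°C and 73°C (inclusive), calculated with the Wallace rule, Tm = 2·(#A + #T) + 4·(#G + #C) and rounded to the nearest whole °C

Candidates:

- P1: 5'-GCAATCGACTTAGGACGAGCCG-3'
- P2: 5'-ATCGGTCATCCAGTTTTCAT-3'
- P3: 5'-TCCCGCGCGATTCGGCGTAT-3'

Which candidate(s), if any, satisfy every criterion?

P1 (22 nt, A=6 T=3 G=7 C=6): length 22 ✓; 3' end CG has 2 G/C ✓; Tm = 2·9 + 4·13 = 70°C ✓ — passes.
P2 (20 nt, A=4 T=8 G=3 C=5): length 20 ✓; 3' end AT has 0 G/C, need ≥1 ✗; Tm = 2·12 + 4·8 = 56°C ✓ — fails.
P3 (20 nt, A=2 T=5 G=6 C=7): length 20 ✓; 3' end AT has 0 G/C, need ≥1 ✗; Tm = 2·7 + 4·13 = 66°C ✓ — fails.

P1 only.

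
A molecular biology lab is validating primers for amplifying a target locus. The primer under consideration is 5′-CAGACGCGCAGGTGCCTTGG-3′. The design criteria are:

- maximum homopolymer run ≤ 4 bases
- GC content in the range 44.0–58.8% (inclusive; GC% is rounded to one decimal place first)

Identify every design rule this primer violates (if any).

Base counts: A=3, T=3, G=8, C=6 (length 20).
homopolymer run: longest run = 2 ✓
GC content: GC 14/20 = 70.0%, outside 44.0–58.8% ✗

Fails: GC content.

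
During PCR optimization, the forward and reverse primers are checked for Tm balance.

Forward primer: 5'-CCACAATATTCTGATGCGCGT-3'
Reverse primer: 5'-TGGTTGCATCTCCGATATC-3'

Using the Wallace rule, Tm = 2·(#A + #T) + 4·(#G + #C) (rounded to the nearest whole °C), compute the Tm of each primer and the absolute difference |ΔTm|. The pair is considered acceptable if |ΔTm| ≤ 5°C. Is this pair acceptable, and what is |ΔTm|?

Forward: A=5 T=6 G=4 C=6 → Tm = 2·11 + 4·10 = 62°C.
Reverse: A=3 T=7 G=4 C=5 → Tm = 2·10 + 4·9 = 56°C.
|ΔTm| = |62 − 56| = 6°C, > 5°C.

|ΔTm| = 6°C; the pair is not acceptable.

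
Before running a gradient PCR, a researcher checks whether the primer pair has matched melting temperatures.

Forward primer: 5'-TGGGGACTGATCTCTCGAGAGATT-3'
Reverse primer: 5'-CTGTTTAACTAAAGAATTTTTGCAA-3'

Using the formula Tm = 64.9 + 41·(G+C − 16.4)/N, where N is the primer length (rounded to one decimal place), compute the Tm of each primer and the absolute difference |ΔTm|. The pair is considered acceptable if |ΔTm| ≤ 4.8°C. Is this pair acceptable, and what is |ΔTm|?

|ΔTm| = 9.6°C; the pair is not acceptable.

Forward: G+C = 12, N = 24 → Tm = 64.9 + 41·(12 − 16.4)/24 = 57.4°C.
Reverse: G+C = 6, N = 25 → Tm = 64.9 + 41·(6 − 16.4)/25 = 47.8°C.
|ΔTm| = |57.4 − 47.8| = 9.6°C, > 4.8°C.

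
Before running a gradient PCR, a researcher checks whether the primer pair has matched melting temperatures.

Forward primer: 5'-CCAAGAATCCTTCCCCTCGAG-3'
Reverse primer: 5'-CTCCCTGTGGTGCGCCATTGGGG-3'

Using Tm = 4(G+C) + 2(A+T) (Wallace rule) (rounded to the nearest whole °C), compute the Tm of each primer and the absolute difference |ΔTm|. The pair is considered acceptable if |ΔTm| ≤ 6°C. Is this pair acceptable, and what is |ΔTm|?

Forward: A=5 T=4 G=3 C=9 → Tm = 2·9 + 4·12 = 66°C.
Reverse: A=1 T=6 G=9 C=7 → Tm = 2·7 + 4·16 = 78°C.
|ΔTm| = |66 − 78| = 12°C, > 6°C.

|ΔTm| = 12°C; the pair is not acceptable.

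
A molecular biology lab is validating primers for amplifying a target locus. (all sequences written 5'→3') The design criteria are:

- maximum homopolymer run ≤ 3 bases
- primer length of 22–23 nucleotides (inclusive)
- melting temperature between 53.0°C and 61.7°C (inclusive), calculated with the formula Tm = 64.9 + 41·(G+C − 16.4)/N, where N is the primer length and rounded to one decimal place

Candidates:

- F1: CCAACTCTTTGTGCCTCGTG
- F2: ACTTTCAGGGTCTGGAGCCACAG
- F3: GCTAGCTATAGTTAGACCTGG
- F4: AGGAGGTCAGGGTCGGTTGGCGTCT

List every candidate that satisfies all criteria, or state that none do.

F2 only.

F1 (20 nt, A=2 T=7 G=4 C=7): longest run = 3 ✓; length 20, outside 22–23 ✗; Tm = 64.9 + 41·(11 − 16.4)/20 = 53.8°C ✓ — fails.
F2 (23 nt, A=5 T=5 G=7 C=6): longest run = 3 ✓; length 23 ✓; Tm = 64.9 + 41·(13 − 16.4)/23 = 58.8°C ✓ — passes.
F3 (21 nt, A=5 T=6 G=6 C=4): longest run = 2 ✓; length 21, outside 22–23 ✗; Tm = 64.9 + 41·(10 − 16.4)/21 = 52.4°C, outside 53.0–61.7°C ✗ — fails.
F4 (25 nt, A=3 T=6 G=12 C=4): longest run = 3 ✓; length 25, outside 22–23 ✗; Tm = 64.9 + 41·(16 − 16.4)/25 = 64.2°C, outside 53.0–61.7°C ✗ — fails.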